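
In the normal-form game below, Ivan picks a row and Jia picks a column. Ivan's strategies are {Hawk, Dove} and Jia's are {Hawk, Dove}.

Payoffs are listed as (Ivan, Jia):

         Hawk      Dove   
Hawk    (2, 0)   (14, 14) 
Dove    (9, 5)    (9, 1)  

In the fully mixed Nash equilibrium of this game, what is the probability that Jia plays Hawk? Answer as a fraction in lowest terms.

5/12

Let y be the probability that Jia plays Hawk. In a completely mixed equilibrium, Ivan must be indifferent between Hawk and Dove.
Ivan's expected payoff from Hawk is 2y + 14(1−y); from Dove it is 9y + 9(1−y).
Setting these equal: −12y + 14 = 9, so y = 5/12.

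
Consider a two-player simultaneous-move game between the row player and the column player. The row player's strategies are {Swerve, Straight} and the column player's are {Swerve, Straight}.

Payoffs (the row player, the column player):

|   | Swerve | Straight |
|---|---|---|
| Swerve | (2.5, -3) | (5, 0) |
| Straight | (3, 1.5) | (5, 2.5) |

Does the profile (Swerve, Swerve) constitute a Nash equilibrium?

No

At (Swerve, Swerve), the row player earns 2.5; switching to Straight would give 3, so the row player would deviate.
The column player earns -3; switching to Straight would give 0, so the column player would deviate.
Since at least one player can profitably deviate, this is not a Nash equilibrium.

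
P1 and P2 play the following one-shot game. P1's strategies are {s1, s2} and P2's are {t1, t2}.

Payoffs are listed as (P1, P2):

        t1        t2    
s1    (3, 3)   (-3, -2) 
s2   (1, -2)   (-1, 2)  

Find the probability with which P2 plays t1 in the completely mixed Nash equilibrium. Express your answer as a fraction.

Let q be the probability that P2 plays t1. In a completely mixed equilibrium, P1 must be indifferent between s1 and s2.
P1's expected payoff from s1 is 3q − 3(1−q); from s2 it is q − (1−q).
Setting these equal: 6q − 3 = 2q − 1, so q = 1/2.

1/2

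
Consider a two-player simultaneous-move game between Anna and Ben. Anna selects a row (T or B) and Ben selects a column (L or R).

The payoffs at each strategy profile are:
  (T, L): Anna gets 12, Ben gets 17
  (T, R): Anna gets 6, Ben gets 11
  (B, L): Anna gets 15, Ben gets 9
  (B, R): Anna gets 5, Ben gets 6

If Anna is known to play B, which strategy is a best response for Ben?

Against B, Ben earns 9 from L and 6 from R.
So L is the best response.

L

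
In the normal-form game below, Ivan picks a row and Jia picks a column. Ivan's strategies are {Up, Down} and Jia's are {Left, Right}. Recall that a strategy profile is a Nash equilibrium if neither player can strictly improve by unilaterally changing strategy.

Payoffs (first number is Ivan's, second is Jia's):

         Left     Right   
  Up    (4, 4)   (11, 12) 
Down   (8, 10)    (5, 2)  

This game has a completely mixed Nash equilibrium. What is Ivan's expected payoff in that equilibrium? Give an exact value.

34/5

First find y, the probability Jia plays Left, from Ivan's indifference between Up and Down: 4y + 11(1−y) = 8y + 5(1−y), giving y = 3/5.
Since Ivan is indifferent in equilibrium, Ivan's expected payoff equals the payoff from either row against (3/5, 2/5). Using Up: 4(3/5) + 11(2/5) = 34/5.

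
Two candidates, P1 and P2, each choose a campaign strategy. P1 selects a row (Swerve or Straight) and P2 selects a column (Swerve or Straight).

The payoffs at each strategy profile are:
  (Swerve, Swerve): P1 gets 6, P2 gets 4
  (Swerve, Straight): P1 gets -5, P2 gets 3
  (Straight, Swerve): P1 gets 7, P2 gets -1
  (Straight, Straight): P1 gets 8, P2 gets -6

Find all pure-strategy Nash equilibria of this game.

(Swerve, Swerve): P1 prefers Straight (7 > 6) — not an equilibrium.
(Swerve, Straight): P1 prefers Straight (8 > -5); P2 prefers Swerve (4 > 3) — not an equilibrium.
(Straight, Swerve): P1 gets 7 ≥ 6 from Swerve, and P2 gets -1 ≥ -6 from Straight — Nash equilibrium.
(Straight, Straight): P2 prefers Swerve (-1 > -6) — not an equilibrium.

(Straight, Swerve)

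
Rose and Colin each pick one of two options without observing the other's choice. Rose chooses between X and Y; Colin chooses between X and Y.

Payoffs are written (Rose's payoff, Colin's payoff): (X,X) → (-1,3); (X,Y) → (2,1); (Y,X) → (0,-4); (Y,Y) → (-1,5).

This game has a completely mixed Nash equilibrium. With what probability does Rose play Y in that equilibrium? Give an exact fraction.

2/11

Let p be the probability that Rose plays X. In a completely mixed equilibrium, Colin must be indifferent between X and Y.
Colin's expected payoff from X is 3p − 4(1−p); from Y it is p + 5(1−p).
Setting these equal: 7p − 4 = −4p + 5, so p = 9/11.
Therefore Rose plays Y with probability 1 − 9/11 = 2/11.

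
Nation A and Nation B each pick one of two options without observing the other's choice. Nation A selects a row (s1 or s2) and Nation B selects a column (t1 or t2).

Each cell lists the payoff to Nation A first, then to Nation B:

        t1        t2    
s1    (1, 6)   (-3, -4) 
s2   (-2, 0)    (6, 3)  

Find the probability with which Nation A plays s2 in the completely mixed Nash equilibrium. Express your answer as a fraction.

Let p be the probability that Nation A plays s1. In a completely mixed equilibrium, Nation B must be indifferent between t1 and t2.
Nation B's expected payoff from t1 is 6p; from t2 it is −4p + 3(1−p).
Setting these equal: 6p = −7p + 3, so p = 3/13.
Therefore Nation A plays s2 with probability 1 − 3/13 = 10/13.

10/13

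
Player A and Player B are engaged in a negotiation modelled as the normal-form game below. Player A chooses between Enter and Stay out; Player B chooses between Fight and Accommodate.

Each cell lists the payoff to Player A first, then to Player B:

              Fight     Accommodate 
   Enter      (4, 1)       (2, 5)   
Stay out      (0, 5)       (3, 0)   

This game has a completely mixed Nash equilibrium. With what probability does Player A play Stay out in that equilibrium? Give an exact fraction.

4/9

Let x be the probability that Player A plays Enter. In a completely mixed equilibrium, Player B must be indifferent between Fight and Accommodate.
Player B's expected payoff from Fight is x + 5(1−x); from Accommodate it is 5x.
Setting these equal: −4x + 5 = 5x, so x = 5/9.
Therefore Player A plays Stay out with probability 1 − 5/9 = 4/9.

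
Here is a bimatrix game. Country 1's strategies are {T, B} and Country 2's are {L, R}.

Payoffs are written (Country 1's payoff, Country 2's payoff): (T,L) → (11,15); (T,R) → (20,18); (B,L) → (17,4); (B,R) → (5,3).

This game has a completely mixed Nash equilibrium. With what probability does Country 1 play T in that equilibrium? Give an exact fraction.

Let p be the probability that Country 1 plays T. In a completely mixed equilibrium, Country 2 must be indifferent between L and R.
Country 2's expected payoff from L is 15p + 4(1−p); from R it is 18p + 3(1−p).
Setting these equal: 11p + 4 = 15p + 3, so p = 1/4.

1/4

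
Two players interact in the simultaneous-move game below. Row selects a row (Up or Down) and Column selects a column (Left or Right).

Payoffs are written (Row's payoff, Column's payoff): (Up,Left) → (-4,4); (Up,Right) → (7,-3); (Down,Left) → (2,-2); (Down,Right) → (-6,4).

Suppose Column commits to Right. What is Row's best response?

Against Right, Row earns 7 from Up and -6 from Down.
So Up is the best response.

Up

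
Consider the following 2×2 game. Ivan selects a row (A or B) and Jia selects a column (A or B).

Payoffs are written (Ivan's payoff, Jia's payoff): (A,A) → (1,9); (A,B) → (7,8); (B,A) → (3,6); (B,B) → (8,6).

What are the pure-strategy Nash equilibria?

(B, A) and (B, B)

(A, A): Ivan prefers B (3 > 1) — not an equilibrium.
(A, B): Ivan prefers B (8 > 7); Jia prefers A (9 > 8) — not an equilibrium.
(B, A): Ivan gets 3 ≥ 1 from A, and Jia gets 6 ≥ 6 from B — Nash equilibrium.
(B, B): Ivan gets 8 ≥ 7 from A, and Jia gets 6 ≥ 6 from A — Nash equilibrium.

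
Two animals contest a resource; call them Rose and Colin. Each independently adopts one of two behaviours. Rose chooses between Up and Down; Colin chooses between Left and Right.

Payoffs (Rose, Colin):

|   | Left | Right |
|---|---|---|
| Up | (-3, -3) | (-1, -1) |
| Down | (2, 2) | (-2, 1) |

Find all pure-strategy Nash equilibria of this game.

(Up, Right) and (Down, Left)

(Up, Left): Rose prefers Down (2 > -3); Colin prefers Right (-1 > -3) — not an equilibrium.
(Up, Right): Rose gets -1 ≥ -2 from Down, and Colin gets -1 ≥ -3 from Left — Nash equilibrium.
(Down, Left): Rose gets 2 ≥ -3 from Up, and Colin gets 2 ≥ 1 from Right — Nash equilibrium.
(Down, Right): Rose prefers Up (-1 > -2); Colin prefers Left (2 > 1) — not an equilibrium.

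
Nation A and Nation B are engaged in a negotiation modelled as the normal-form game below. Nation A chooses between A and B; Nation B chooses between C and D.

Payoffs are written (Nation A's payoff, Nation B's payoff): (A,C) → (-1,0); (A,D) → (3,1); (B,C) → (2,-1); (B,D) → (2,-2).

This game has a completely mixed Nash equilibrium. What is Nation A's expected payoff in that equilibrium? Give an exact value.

2

First find q, the probability Nation B plays C, from Nation A's indifference between A and B: −q + 3(1−q) = 2q + 2(1−q), giving q = 1/4.
Since Nation A is indifferent in equilibrium, Nation A's expected payoff equals the payoff from either row against (1/4, 3/4). Using A: −(1/4) + 3(3/4) = 2.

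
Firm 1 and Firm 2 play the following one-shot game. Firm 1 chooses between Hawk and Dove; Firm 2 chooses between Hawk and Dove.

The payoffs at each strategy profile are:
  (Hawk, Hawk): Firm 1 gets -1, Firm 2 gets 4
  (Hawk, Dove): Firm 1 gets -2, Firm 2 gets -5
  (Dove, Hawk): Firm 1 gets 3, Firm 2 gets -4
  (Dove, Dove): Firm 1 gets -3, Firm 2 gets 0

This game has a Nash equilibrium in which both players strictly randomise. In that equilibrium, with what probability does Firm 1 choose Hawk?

4/13

Let r be the probability that Firm 1 plays Hawk. In a completely mixed equilibrium, Firm 2 must be indifferent between Hawk and Dove.
Firm 2's expected payoff from Hawk is 4r − 4(1−r); from Dove it is −5r.
Setting these equal: 8r − 4 = −5r, so r = 4/13.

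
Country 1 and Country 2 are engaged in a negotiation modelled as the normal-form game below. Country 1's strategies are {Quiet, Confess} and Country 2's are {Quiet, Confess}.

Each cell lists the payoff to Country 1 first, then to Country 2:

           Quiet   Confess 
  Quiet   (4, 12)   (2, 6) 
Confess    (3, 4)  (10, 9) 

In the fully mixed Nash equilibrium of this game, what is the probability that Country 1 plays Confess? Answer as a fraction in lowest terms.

6/11

Let r be the probability that Country 1 plays Quiet. In a completely mixed equilibrium, Country 2 must be indifferent between Quiet and Confess.
Country 2's expected payoff from Quiet is 12r + 4(1−r); from Confess it is 6r + 9(1−r).
Setting these equal: 8r + 4 = −3r + 9, so r = 5/11.
Therefore Country 1 plays Confess with probability 1 − 5/11 = 6/11.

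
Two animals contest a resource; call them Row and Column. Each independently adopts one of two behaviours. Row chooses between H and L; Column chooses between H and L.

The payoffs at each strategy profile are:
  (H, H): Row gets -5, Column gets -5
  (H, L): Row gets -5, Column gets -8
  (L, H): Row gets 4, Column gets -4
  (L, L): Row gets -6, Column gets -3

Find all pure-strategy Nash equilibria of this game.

none

(H, H): Row prefers L (4 > -5) — not an equilibrium.
(H, L): Column prefers H (-5 > -8) — not an equilibrium.
(L, H): Column prefers L (-3 > -4) — not an equilibrium.
(L, L): Row prefers H (-5 > -6) — not an equilibrium.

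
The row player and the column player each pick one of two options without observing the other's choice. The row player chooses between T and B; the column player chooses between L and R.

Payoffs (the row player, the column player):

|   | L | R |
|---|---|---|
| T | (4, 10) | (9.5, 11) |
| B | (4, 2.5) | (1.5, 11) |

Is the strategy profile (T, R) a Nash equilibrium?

At (T, R), the row player earns 9.5; switching to B would give 1.5, so the row player has no profitable deviation.
The column player earns 11; switching to L would give 10, so the column player has no profitable deviation.
Neither player can gain by a unilateral deviation, so this profile is a Nash equilibrium.

Yes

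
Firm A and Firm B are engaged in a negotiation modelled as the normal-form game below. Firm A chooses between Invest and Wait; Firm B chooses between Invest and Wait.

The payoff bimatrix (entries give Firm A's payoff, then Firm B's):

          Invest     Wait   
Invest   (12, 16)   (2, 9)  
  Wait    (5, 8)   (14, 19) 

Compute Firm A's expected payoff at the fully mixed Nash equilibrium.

158/19

First find y, the probability Firm B plays Invest, from Firm A's indifference between Invest and Wait: 12y + 2(1−y) = 5y + 14(1−y), giving y = 12/19.
Since Firm A is indifferent in equilibrium, Firm A's expected payoff equals the payoff from either row against (12/19, 7/19). Using Invest: 12(12/19) + 2(7/19) = 158/19.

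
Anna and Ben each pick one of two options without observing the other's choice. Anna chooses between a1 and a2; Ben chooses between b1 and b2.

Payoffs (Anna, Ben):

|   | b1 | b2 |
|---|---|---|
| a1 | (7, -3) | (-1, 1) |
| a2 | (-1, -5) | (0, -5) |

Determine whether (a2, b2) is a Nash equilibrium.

At (a2, b2), Anna earns 0; switching to a1 would give -1, so Anna has no profitable deviation.
Ben earns -5; switching to b1 would give -5, so Ben has no profitable deviation.
Neither player can gain by a unilateral deviation, so this profile is a Nash equilibrium.

Yes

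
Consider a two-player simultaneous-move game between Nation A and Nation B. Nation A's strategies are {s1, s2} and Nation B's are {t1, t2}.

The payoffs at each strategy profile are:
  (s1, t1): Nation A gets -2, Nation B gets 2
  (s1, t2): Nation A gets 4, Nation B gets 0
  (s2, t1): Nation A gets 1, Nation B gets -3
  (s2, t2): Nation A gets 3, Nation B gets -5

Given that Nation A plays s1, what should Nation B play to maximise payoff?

Against s1, Nation B earns 2 from t1 and 0 from t2.
So t1 is the best response.

t1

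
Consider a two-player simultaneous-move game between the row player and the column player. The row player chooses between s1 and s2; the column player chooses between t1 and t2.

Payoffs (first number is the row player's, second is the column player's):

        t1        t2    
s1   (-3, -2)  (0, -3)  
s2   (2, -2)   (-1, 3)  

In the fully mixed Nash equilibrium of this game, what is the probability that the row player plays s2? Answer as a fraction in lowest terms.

Let r be the probability that the row player plays s1. In a completely mixed equilibrium, the column player must be indifferent between t1 and t2.
The column player's expected payoff from t1 is −2r − 2(1−r); from t2 it is −3r + 3(1−r).
Setting these equal: -2 = −6r + 3, so r = 5/6.
Therefore the row player plays s2 with probability 1 − 5/6 = 1/6.

1/6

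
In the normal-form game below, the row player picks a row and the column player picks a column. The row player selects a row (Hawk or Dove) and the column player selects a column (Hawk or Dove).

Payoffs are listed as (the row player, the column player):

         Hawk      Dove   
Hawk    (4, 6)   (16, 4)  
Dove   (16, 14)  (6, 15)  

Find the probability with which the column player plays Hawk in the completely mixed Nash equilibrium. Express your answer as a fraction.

5/11

Let q be the probability that the column player plays Hawk. In a completely mixed equilibrium, the row player must be indifferent between Hawk and Dove.
The row player's expected payoff from Hawk is 4q + 16(1−q); from Dove it is 16q + 6(1−q).
Setting these equal: −12q + 16 = 10q + 6, so q = 5/11.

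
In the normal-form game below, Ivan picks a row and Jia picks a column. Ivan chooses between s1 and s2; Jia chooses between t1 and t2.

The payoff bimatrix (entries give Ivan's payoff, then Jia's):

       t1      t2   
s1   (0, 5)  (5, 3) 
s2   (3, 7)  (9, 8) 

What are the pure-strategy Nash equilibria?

(s2, t2)

(s1, t1): Ivan prefers s2 (3 > 0) — not an equilibrium.
(s1, t2): Ivan prefers s2 (9 > 5); Jia prefers t1 (5 > 3) — not an equilibrium.
(s2, t1): Jia prefers t2 (8 > 7) — not an equilibrium.
(s2, t2): Ivan gets 9 ≥ 5 from s1, and Jia gets 8 ≥ 7 from t1 — Nash equilibrium.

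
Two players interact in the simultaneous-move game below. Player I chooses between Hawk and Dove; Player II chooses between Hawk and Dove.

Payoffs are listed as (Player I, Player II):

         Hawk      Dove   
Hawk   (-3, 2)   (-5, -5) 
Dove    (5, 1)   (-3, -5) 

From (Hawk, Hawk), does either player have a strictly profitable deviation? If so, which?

Player I

Player I at (Hawk, Hawk) earns -3; deviating to Dove yields 5 — a strict improvement.
Player II earns 2; deviating to Dove yields -5 — not better.
Only Player I has a strictly profitable deviation.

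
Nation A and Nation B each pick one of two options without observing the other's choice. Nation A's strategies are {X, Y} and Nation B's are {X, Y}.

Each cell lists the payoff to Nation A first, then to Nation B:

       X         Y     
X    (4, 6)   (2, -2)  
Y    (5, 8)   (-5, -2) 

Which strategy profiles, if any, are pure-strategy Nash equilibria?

(X, X): Nation A prefers Y (5 > 4) — not an equilibrium.
(X, Y): Nation B prefers X (6 > -2) — not an equilibrium.
(Y, X): Nation A gets 5 ≥ 4 from X, and Nation B gets 8 ≥ -2 from Y — Nash equilibrium.
(Y, Y): Nation A prefers X (2 > -5); Nation B prefers X (8 > -2) — not an equilibrium.

(Y, X)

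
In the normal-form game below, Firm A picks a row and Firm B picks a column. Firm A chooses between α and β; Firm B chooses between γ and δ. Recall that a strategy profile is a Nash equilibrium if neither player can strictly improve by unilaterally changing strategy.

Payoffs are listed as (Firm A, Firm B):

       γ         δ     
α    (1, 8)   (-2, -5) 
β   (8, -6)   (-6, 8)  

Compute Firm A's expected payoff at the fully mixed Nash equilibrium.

-10/11

First find y, the probability Firm B plays γ, from Firm A's indifference between α and β: y − 2(1−y) = 8y − 6(1−y), giving y = 4/11.
Since Firm A is indifferent in equilibrium, Firm A's expected payoff equals the payoff from either row against (4/11, 7/11). Using α: (4/11) − 2(7/11) = -10/11.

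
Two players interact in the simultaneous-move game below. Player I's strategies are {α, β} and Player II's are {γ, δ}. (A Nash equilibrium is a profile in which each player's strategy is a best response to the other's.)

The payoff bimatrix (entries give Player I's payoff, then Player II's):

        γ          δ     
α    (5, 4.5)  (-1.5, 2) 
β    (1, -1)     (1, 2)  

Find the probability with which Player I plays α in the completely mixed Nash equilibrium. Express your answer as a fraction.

Let r be the probability that Player I plays α. In a completely mixed equilibrium, Player II must be indifferent between γ and δ.
Player II's expected payoff from γ is 4.5r − (1−r); from δ it is 2r + 2(1−r).
Setting these equal: 5.5r − 1 = 2, so r = 6/11.

6/11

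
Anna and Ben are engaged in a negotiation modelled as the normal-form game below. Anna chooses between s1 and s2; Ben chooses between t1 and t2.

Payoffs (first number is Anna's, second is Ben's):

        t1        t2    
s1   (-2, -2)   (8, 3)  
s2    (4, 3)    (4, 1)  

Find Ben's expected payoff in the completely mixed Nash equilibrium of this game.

First find p, the probability Anna plays s1, from Ben's indifference between t1 and t2: −2p + 3(1−p) = 3p + (1−p), giving p = 2/7.
Since Ben is indifferent in equilibrium, Ben's expected payoff equals the payoff from either column against (2/7, 5/7). Using t1: −2(2/7) + 3(5/7) = 11/7.

11/7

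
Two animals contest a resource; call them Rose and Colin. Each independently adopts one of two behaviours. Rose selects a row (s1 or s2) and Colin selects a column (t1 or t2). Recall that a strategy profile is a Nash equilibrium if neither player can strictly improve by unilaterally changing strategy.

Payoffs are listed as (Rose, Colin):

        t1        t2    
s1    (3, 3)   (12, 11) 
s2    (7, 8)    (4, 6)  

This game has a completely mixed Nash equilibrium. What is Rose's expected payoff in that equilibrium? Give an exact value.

First find y, the probability Colin plays t1, from Rose's indifference between s1 and s2: 3y + 12(1−y) = 7y + 4(1−y), giving y = 2/3.
Since Rose is indifferent in equilibrium, Rose's expected payoff equals the payoff from either row against (2/3, 1/3). Using s1: 3(2/3) + 12(1/3) = 6.

6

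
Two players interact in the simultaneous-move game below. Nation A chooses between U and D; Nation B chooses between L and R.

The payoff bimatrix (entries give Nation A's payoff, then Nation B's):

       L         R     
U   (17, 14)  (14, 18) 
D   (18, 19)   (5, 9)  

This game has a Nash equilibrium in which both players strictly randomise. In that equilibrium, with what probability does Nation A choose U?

5/7

Let p be the probability that Nation A plays U. In a completely mixed equilibrium, Nation B must be indifferent between L and R.
Nation B's expected payoff from L is 14p + 19(1−p); from R it is 18p + 9(1−p).
Setting these equal: −5p + 19 = 9p + 9, so p = 5/7.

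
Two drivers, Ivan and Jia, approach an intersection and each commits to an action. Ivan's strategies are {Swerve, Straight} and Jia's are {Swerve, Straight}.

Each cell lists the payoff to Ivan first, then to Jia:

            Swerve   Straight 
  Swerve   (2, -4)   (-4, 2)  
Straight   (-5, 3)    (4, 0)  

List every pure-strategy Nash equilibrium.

none

(Swerve, Swerve): Jia prefers Straight (2 > -4) — not an equilibrium.
(Swerve, Straight): Ivan prefers Straight (4 > -4) — not an equilibrium.
(Straight, Swerve): Ivan prefers Swerve (2 > -5) — not an equilibrium.
(Straight, Straight): Jia prefers Swerve (3 > 0) — not an equilibrium.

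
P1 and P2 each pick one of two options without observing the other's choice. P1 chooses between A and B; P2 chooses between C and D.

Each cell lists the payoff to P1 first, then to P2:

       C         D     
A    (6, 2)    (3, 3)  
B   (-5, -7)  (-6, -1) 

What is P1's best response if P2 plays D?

A

Against D, P1 earns 3 from A and -6 from B.
So A is the best response.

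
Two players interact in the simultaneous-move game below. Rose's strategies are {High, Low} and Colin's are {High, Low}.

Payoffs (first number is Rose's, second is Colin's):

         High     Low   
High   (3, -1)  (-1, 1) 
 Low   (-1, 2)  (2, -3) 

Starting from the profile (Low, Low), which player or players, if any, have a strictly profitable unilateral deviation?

Rose at (Low, Low) earns 2; deviating to High yields -1 — not better.
Colin earns -3; deviating to High yields 2 — a strict improvement.
Only Colin has a strictly profitable deviation.

Colin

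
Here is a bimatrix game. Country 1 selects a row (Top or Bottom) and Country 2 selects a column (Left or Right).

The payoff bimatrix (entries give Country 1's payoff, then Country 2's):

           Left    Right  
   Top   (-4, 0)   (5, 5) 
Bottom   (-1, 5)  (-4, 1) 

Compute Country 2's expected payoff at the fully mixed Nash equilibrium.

First find x, the probability Country 1 plays Top, from Country 2's indifference between Left and Right: 5(1−x) = 5x + (1−x), giving x = 4/9.
Since Country 2 is indifferent in equilibrium, Country 2's expected payoff equals the payoff from either column against (4/9, 5/9). Using Left: 5(5/9) = 25/9.

25/9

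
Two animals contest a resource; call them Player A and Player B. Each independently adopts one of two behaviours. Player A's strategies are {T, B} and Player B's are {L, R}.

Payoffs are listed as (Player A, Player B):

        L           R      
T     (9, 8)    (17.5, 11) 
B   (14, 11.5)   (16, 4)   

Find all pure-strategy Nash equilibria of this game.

(T, L): Player A prefers B (14 > 9); Player B prefers R (11 > 8) — not an equilibrium.
(T, R): Player A gets 17.5 ≥ 16 from B, and Player B gets 11 ≥ 8 from L — Nash equilibrium.
(B, L): Player A gets 14 ≥ 9 from T, and Player B gets 11.5 ≥ 4 from R — Nash equilibrium.
(B, R): Player A prefers T (17.5 > 16); Player B prefers L (11.5 > 4) — not an equilibrium.

(T, R) and (B, L)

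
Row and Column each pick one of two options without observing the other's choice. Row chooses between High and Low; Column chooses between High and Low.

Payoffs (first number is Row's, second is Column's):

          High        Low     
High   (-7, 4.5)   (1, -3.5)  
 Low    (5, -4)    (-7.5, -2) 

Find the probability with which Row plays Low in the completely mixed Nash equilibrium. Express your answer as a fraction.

4/5

Let x be the probability that Row plays High. In a completely mixed equilibrium, Column must be indifferent between High and Low.
Column's expected payoff from High is 4.5x − 4(1−x); from Low it is −3.5x − 2(1−x).
Setting these equal: 8.5x − 4 = −1.5x − 2, so x = 1/5.
Therefore Row plays Low with probability 1 − 1/5 = 4/5.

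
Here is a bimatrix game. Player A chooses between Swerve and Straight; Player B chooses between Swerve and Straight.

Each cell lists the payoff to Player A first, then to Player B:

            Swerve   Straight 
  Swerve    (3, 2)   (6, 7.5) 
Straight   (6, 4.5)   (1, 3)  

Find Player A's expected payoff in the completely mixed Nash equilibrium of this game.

First find y, the probability Player B plays Swerve, from Player A's indifference between Swerve and Straight: 3y + 6(1−y) = 6y + (1−y), giving y = 5/8.
Since Player A is indifferent in equilibrium, Player A's expected payoff equals the payoff from either row against (5/8, 3/8). Using Swerve: 3(5/8) + 6(3/8) = 33/8.

33/8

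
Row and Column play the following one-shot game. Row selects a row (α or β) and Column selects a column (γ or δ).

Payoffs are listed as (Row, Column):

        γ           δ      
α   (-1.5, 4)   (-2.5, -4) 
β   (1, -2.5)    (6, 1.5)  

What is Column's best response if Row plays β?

Against β, Column earns -2.5 from γ and 1.5 from δ.
So δ is the best response.

δ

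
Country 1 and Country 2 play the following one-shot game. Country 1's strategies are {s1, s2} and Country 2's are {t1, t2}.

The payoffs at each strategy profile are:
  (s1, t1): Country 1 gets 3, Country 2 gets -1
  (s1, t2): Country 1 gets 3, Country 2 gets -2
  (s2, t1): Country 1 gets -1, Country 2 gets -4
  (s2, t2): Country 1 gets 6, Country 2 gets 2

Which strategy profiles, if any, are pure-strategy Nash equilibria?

(s1, t1): Country 1 gets 3 ≥ -1 from s2, and Country 2 gets -1 ≥ -2 from t2 — Nash equilibrium.
(s1, t2): Country 1 prefers s2 (6 > 3); Country 2 prefers t1 (-1 > -2) — not an equilibrium.
(s2, t1): Country 1 prefers s1 (3 > -1); Country 2 prefers t2 (2 > -4) — not an equilibrium.
(s2, t2): Country 1 gets 6 ≥ 3 from s1, and Country 2 gets 2 ≥ -4 from t1 — Nash equilibrium.

(s1, t1) and (s2, t2)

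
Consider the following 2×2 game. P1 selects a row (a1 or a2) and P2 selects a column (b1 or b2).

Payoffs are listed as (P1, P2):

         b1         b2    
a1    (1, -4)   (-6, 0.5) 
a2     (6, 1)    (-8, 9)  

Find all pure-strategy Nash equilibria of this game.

(a1, b2)

(a1, b1): P1 prefers a2 (6 > 1); P2 prefers b2 (0.5 > -4) — not an equilibrium.
(a1, b2): P1 gets -6 ≥ -8 from a2, and P2 gets 0.5 ≥ -4 from b1 — Nash equilibrium.
(a2, b1): P2 prefers b2 (9 > 1) — not an equilibrium.
(a2, b2): P1 prefers a1 (-6 > -8) — not an equilibrium.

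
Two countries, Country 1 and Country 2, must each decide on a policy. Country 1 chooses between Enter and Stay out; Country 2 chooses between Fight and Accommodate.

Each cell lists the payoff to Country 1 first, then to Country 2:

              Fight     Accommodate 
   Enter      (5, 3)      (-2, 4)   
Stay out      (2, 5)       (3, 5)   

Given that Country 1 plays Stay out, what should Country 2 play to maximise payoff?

either — both Fight and Accommodate are best responses

Against Stay out, Country 2 earns 5 from Fight and 5 from Accommodate.
So either strategy is a best response.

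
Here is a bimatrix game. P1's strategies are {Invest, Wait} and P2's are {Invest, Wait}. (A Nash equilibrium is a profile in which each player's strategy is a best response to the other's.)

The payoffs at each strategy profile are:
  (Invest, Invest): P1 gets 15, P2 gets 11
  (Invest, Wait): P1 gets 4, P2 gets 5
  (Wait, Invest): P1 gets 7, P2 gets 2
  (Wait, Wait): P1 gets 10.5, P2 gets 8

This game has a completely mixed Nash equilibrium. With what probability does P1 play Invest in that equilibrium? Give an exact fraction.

1/2

Let r be the probability that P1 plays Invest. In a completely mixed equilibrium, P2 must be indifferent between Invest and Wait.
P2's expected payoff from Invest is 11r + 2(1−r); from Wait it is 5r + 8(1−r).
Setting these equal: 9r + 2 = −3r + 8, so r = 1/2.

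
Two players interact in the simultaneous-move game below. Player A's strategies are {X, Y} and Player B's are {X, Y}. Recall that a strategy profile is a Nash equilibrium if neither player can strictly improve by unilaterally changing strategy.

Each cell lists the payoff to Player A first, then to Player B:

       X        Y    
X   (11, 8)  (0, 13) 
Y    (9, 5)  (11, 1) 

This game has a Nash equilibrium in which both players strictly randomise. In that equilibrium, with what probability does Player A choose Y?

5/9

Let r be the probability that Player A plays X. In a completely mixed equilibrium, Player B must be indifferent between X and Y.
Player B's expected payoff from X is 8r + 5(1−r); from Y it is 13r + (1−r).
Setting these equal: 3r + 5 = 12r + 1, so r = 4/9.
Therefore Player A plays Y with probability 1 − 4/9 = 5/9.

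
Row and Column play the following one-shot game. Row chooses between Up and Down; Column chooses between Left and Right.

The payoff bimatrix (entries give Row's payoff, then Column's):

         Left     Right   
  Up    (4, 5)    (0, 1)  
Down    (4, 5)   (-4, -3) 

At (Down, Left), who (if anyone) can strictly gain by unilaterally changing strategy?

Row at (Down, Left) earns 4; deviating to Up yields 4 — not better.
Column earns 5; deviating to Right yields -3 — not better.
Neither player can strictly improve; the profile is a Nash equilibrium.

Neither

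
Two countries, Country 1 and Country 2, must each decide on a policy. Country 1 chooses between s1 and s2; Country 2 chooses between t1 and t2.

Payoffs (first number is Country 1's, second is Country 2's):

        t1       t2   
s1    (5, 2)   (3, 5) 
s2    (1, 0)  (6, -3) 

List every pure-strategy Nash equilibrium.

(s1, t1): Country 2 prefers t2 (5 > 2) — not an equilibrium.
(s1, t2): Country 1 prefers s2 (6 > 3) — not an equilibrium.
(s2, t1): Country 1 prefers s1 (5 > 1) — not an equilibrium.
(s2, t2): Country 2 prefers t1 (0 > -3) — not an equilibrium.

none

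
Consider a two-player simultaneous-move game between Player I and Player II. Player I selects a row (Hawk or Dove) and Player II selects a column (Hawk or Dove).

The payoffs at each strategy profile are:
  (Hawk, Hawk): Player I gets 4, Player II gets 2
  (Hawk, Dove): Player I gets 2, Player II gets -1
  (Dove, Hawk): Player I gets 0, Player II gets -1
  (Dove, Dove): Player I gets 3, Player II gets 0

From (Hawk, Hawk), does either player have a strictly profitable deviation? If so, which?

Neither

Player I at (Hawk, Hawk) earns 4; deviating to Dove yields 0 — not better.
Player II earns 2; deviating to Dove yields -1 — not better.
Neither player can strictly improve; the profile is a Nash equilibrium.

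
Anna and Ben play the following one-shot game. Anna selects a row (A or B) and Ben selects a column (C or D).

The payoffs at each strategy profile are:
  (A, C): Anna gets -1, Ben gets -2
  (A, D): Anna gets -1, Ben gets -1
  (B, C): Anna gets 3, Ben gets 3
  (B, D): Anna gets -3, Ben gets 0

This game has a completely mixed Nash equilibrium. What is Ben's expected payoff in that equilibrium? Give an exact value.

First find x, the probability Anna plays A, from Ben's indifference between C and D: −2x + 3(1−x) = −x, giving x = 3/4.
Since Ben is indifferent in equilibrium, Ben's expected payoff equals the payoff from either column against (3/4, 1/4). Using C: −2(3/4) + 3(1/4) = -3/4.

-3/4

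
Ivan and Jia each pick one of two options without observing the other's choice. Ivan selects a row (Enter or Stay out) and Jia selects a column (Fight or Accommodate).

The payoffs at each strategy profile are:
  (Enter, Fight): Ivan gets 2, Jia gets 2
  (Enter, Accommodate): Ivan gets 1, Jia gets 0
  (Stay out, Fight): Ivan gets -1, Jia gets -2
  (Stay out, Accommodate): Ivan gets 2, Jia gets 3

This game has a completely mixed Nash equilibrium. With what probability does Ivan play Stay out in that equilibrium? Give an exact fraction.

Let x be the probability that Ivan plays Enter. In a completely mixed equilibrium, Jia must be indifferent between Fight and Accommodate.
Jia's expected payoff from Fight is 2x − 2(1−x); from Accommodate it is 3(1−x).
Setting these equal: 4x − 2 = −3x + 3, so x = 5/7.
Therefore Ivan plays Stay out with probability 1 − 5/7 = 2/7.

2/7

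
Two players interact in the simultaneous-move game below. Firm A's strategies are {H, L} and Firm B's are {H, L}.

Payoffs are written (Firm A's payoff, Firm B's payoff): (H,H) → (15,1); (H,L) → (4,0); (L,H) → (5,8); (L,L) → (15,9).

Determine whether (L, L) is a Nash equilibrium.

Yes

At (L, L), Firm A earns 15; switching to H would give 4, so Firm A has no profitable deviation.
Firm B earns 9; switching to H would give 8, so Firm B has no profitable deviation.
Neither player can gain by a unilateral deviation, so this profile is a Nash equilibrium.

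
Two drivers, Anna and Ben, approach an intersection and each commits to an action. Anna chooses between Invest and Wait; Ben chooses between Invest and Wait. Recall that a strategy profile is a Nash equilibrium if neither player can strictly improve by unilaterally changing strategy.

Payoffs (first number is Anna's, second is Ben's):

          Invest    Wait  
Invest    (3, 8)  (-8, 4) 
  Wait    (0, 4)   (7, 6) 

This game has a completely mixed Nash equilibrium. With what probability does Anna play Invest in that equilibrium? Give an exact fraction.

Let x be the probability that Anna plays Invest. In a completely mixed equilibrium, Ben must be indifferent between Invest and Wait.
Ben's expected payoff from Invest is 8x + 4(1−x); from Wait it is 4x + 6(1−x).
Setting these equal: 4x + 4 = −2x + 6, so x = 1/3.

1/3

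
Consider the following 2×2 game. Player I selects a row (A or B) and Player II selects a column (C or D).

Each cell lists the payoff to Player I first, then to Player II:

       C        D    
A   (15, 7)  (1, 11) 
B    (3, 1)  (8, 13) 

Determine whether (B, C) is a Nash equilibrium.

At (B, C), Player I earns 3; switching to A would give 15, so Player I would deviate.
Player II earns 1; switching to D would give 13, so Player II would deviate.
Since at least one player can profitably deviate, this is not a Nash equilibrium.

No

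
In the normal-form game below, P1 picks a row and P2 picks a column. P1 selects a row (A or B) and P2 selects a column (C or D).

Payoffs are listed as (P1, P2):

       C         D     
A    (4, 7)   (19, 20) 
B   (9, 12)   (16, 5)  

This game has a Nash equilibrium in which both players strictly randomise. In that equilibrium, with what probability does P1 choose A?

7/20

Let r be the probability that P1 plays A. In a completely mixed equilibrium, P2 must be indifferent between C and D.
P2's expected payoff from C is 7r + 12(1−r); from D it is 20r + 5(1−r).
Setting these equal: −5r + 12 = 15r + 5, so r = 7/20.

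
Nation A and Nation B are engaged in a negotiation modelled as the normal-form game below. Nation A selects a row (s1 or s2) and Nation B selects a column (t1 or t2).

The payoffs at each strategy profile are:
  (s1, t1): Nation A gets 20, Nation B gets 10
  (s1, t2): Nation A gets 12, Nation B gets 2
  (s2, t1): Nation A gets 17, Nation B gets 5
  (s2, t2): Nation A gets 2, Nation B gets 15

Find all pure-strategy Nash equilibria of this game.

(s1, t1): Nation A gets 20 ≥ 17 from s2, and Nation B gets 10 ≥ 2 from t2 — Nash equilibrium.
(s1, t2): Nation B prefers t1 (10 > 2) — not an equilibrium.
(s2, t1): Nation A prefers s1 (20 > 17); Nation B prefers t2 (15 > 5) — not an equilibrium.
(s2, t2): Nation A prefers s1 (12 > 2) — not an equilibrium.

(s1, t1)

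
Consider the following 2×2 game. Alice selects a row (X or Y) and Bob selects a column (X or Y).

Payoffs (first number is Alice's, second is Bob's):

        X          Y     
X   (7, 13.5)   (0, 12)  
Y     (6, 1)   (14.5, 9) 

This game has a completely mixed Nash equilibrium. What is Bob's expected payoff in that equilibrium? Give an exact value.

219/19

First find x, the probability Alice plays X, from Bob's indifference between X and Y: 13.5x + (1−x) = 12x + 9(1−x), giving x = 16/19.
Since Bob is indifferent in equilibrium, Bob's expected payoff equals the payoff from either column against (16/19, 3/19). Using X: 13.5(16/19) + (3/19) = 219/19.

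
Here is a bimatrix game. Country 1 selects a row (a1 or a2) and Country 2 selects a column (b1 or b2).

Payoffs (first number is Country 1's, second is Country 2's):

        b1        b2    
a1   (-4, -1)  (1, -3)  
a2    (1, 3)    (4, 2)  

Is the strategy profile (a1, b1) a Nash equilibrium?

At (a1, b1), Country 1 earns -4; switching to a2 would give 1, so Country 1 would deviate.
Country 2 earns -1; switching to b2 would give -3, so Country 2 has no profitable deviation.
Since at least one player can profitably deviate, this is not a Nash equilibrium.

No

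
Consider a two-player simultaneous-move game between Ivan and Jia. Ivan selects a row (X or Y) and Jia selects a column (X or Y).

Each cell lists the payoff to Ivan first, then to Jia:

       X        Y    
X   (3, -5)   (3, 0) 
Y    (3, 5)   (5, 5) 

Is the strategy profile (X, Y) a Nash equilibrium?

No

At (X, Y), Ivan earns 3; switching to Y would give 5, so Ivan would deviate.
Jia earns 0; switching to X would give -5, so Jia has no profitable deviation.
Since at least one player can profitably deviate, this is not a Nash equilibrium.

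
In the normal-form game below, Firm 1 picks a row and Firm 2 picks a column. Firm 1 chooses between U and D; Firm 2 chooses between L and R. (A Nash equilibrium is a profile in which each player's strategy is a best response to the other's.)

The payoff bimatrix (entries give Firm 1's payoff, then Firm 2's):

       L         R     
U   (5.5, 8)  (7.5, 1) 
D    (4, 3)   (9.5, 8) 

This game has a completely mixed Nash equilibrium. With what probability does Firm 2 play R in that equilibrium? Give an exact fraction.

3/7

Let y be the probability that Firm 2 plays L. In a completely mixed equilibrium, Firm 1 must be indifferent between U and D.
Firm 1's expected payoff from U is 5.5y + 7.5(1−y); from D it is 4y + 9.5(1−y).
Setting these equal: −2y + 7.5 = −5.5y + 9.5, so y = 4/7.
Therefore Firm 2 plays R with probability 1 − 4/7 = 3/7.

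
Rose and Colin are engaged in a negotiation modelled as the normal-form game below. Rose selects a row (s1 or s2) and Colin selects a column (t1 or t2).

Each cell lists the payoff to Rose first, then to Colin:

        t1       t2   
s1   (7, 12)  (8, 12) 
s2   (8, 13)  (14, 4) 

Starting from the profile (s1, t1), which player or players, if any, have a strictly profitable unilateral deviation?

Rose

Rose at (s1, t1) earns 7; deviating to s2 yields 8 — a strict improvement.
Colin earns 12; deviating to t2 yields 12 — not better.
Only Rose has a strictly profitable deviation.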